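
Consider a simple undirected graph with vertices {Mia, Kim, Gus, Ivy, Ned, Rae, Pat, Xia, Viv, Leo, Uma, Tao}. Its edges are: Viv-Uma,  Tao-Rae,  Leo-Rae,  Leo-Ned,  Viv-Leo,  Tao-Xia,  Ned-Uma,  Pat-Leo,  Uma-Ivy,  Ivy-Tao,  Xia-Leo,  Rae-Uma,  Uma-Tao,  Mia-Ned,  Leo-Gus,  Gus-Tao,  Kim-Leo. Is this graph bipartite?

No

The cycle Ivy-Uma-Tao-Ivy has length 3, which is odd, so the graph is not bipartite.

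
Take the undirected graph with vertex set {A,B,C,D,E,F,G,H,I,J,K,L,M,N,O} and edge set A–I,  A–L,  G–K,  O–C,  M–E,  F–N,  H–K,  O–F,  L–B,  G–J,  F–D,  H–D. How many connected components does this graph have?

Component: {E, M}
Component: {A, B, I, L}
Component: {C, D, F, G, H, J, K, N, O}

3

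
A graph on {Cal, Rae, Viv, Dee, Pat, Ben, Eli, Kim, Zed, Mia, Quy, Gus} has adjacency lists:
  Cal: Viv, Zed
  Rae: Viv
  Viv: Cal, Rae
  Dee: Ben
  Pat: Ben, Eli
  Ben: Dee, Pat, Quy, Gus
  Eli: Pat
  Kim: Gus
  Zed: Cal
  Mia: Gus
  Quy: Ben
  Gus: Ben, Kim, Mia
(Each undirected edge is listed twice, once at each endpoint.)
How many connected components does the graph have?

2

Component: {Cal, Rae, Viv, Zed}
Component: {Dee, Pat, Ben, Eli, Kim, Mia, Quy, Gus}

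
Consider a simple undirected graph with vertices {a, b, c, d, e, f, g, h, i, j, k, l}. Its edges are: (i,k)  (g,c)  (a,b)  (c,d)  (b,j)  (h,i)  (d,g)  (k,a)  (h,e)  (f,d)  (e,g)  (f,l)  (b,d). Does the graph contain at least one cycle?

|V| = 12, |E| = 13, number of components = 1.
One cycle is d-c-g-d.

Yes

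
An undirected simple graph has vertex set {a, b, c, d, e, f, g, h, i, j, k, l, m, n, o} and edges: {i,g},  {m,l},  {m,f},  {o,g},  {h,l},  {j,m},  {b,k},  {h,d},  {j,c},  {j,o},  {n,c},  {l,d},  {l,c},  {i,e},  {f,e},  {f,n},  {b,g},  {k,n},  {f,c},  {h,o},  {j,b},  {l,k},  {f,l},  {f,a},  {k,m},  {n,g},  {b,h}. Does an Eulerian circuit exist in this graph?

No

Degrees: a:1, b:4, c:4, d:2, e:2, f:6, g:4, h:4, i:2, j:4, k:4, l:6, m:4, n:4, o:3
Vertices with odd degree: a, o. An Eulerian circuit requires all degrees even.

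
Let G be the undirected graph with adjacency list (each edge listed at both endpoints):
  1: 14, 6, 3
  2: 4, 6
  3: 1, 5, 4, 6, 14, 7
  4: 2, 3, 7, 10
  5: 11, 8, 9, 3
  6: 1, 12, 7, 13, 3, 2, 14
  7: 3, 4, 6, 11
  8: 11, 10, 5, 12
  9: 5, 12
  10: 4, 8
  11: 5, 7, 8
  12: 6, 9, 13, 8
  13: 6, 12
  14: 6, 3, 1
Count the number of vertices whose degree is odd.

4

Degrees: 1:3, 2:2, 3:6, 4:4, 5:4, 6:7, 7:4, 8:4, 9:2, 10:2, 11:3, 12:4, 13:2, 14:3
Odd-degree vertices: 1, 6, 11, 14.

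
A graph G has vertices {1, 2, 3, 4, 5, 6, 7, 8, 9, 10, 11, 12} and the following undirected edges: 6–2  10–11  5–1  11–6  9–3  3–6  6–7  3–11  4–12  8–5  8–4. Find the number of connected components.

Component: {1, 4, 5, 8, 12}
Component: {2, 3, 6, 7, 9, 10, 11}

2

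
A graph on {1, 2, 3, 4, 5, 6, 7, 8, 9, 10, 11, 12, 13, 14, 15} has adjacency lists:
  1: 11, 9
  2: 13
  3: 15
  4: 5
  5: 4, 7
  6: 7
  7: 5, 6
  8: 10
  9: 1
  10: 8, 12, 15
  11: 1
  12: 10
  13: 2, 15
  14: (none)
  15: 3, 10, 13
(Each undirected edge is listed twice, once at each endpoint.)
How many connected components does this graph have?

Component: {14}
Component: {1, 9, 11}
Component: {4, 5, 6, 7}
Component: {2, 3, 8, 10, 12, 13, 15}

4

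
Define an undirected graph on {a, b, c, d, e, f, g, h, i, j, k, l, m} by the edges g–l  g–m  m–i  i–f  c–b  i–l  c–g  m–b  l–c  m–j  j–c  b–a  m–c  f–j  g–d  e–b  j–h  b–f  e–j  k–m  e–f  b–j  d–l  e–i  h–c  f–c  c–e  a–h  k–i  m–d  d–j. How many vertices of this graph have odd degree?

6

Degrees: a:2, b:6, c:8, d:4, e:5, f:5, g:4, h:3, i:5, j:7, k:2, l:4, m:7
Odd-degree vertices: e, f, h, i, j, m.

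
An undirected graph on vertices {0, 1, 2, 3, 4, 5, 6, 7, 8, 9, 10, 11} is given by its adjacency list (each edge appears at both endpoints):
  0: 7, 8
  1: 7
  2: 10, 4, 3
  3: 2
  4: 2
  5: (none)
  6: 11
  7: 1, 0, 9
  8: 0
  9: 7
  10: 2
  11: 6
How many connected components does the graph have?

Component: {5}
Component: {6, 11}
Component: {2, 3, 4, 10}
Component: {0, 1, 7, 8, 9}

4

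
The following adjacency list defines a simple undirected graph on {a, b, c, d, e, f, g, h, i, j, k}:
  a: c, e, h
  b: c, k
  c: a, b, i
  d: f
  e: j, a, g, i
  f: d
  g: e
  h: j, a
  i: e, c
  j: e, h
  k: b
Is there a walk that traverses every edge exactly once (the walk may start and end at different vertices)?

No

Degrees: a:3, b:2, c:3, d:1, e:4, f:1, g:1, h:2, i:2, j:2, k:1
Odd-degree vertices: a, c, d, f, g, k (6 total).
With 6 odd-degree vertices (more than two), no single trail can use every edge.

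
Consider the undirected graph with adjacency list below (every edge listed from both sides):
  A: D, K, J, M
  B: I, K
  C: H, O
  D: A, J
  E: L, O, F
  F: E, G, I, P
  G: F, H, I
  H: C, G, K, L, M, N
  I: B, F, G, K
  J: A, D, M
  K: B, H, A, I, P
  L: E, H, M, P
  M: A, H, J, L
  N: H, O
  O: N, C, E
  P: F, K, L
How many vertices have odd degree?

Degrees: A:4, B:2, C:2, D:2, E:3, F:4, G:3, H:6, I:4, J:3, K:5, L:4, M:4, N:2, O:3, P:3
Odd-degree vertices: E, G, J, K, O, P.

6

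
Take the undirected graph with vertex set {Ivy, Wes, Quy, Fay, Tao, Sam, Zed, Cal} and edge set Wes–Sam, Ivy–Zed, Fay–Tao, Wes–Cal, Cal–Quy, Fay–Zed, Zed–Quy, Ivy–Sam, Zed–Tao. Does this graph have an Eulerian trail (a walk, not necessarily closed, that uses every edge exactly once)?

Degrees: Ivy:2, Wes:2, Quy:2, Fay:2, Tao:2, Sam:2, Zed:4, Cal:2
Odd-degree vertices: none (0 total).
The non-isolated vertices are connected and exactly 0 have odd degree, so an Eulerian trail exists.

Yes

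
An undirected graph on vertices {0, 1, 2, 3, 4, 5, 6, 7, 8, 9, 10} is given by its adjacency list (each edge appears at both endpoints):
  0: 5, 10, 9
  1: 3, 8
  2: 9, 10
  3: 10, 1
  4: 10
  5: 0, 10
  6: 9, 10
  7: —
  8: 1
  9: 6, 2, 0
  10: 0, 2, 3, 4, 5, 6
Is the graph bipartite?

0-5-10-0 is an odd cycle (length 3), and a bipartite graph can contain only even cycles.

No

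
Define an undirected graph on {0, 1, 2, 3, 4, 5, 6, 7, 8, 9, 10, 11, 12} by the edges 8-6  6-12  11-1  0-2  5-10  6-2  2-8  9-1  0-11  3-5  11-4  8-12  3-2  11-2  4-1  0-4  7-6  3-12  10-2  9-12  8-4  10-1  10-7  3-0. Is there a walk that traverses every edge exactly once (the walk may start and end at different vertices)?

Yes

Degrees: 0:4, 1:4, 2:6, 3:4, 4:4, 5:2, 6:4, 7:2, 8:4, 9:2, 10:4, 11:4, 12:4
Odd-degree vertices: none (0 total).
With 0 odd-degree vertices and all edges in one connected piece, an Eulerian trail exists.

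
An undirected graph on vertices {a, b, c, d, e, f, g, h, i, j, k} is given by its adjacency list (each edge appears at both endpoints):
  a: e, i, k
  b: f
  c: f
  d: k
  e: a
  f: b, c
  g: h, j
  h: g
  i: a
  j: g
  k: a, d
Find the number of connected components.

3

Component: {b, c, f}
Component: {g, h, j}
Component: {a, d, e, i, k}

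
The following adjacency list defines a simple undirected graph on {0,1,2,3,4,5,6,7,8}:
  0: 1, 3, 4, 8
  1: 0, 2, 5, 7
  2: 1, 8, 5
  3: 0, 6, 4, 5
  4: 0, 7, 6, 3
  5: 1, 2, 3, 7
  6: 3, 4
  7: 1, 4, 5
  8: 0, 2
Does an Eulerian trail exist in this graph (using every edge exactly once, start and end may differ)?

Yes

Degrees: 0:4, 1:4, 2:3, 3:4, 4:4, 5:4, 6:2, 7:3, 8:2
Odd-degree vertices: 2, 7 (2 total).
The non-isolated vertices are connected and exactly 2 have odd degree, so an Eulerian trail exists (from 2 to 7).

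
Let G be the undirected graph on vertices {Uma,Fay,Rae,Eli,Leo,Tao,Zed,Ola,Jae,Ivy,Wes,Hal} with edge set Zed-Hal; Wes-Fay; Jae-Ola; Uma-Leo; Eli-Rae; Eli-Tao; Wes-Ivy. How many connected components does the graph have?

5

Component: {Uma, Leo}
Component: {Zed, Hal}
Component: {Ola, Jae}
Component: {Fay, Ivy, Wes}
Component: {Rae, Eli, Tao}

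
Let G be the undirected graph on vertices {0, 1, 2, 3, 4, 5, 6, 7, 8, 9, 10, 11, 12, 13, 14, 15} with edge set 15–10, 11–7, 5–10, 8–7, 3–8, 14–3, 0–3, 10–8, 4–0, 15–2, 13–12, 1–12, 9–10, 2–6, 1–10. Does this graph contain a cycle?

No

The graph has 16 vertices, 15 edges, and 1 connected component.
Since 15 = 16 - 1, the graph is a forest and contains no cycle.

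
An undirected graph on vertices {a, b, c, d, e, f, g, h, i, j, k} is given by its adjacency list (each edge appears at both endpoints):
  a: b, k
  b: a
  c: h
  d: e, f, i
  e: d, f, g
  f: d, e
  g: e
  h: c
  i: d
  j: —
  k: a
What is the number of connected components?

4

Component: {j}
Component: {c, h}
Component: {a, b, k}
Component: {d, e, f, g, i}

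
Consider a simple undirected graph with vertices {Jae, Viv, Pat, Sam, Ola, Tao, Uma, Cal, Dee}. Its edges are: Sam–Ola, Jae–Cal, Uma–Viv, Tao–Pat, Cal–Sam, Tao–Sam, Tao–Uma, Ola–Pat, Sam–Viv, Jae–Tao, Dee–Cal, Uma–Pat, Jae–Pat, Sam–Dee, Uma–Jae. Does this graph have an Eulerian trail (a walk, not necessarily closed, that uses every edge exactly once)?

Yes

Degrees: Jae:4, Viv:2, Pat:4, Sam:5, Ola:2, Tao:4, Uma:4, Cal:3, Dee:2
Odd-degree vertices: Sam, Cal (2 total).
With 2 odd-degree vertices and all edges in one connected piece, an Eulerian trail exists (from Sam to Cal).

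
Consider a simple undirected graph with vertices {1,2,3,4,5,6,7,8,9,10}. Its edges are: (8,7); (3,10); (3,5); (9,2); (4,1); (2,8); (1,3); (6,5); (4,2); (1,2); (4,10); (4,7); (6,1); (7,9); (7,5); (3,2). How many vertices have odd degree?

2

Degrees: 1:4, 2:5, 3:4, 4:4, 5:3, 6:2, 7:4, 8:2, 9:2, 10:2
Odd-degree vertices: 2, 5.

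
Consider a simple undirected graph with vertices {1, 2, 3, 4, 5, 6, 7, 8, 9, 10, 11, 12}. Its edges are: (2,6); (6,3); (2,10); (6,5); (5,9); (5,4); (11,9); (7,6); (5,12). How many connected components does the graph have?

Component: {1}
Component: {8}
Component: {2, 3, 4, 5, 6, 7, 9, 10, 11, 12}

3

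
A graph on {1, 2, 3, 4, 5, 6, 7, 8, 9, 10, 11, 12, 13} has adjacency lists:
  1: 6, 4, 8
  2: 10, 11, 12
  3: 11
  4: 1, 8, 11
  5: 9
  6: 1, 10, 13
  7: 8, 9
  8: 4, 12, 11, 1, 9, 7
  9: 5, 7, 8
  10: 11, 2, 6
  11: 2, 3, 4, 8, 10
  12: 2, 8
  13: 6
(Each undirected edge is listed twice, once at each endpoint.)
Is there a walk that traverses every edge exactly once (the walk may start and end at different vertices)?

Degrees: 1:3, 2:3, 3:1, 4:3, 5:1, 6:3, 7:2, 8:6, 9:3, 10:3, 11:5, 12:2, 13:1
Odd-degree vertices: 1, 2, 3, 4, 5, 6, 9, 10, 11, 13 (10 total).
An Eulerian trail requires 0 or 2 odd-degree vertices; here there are 10.

No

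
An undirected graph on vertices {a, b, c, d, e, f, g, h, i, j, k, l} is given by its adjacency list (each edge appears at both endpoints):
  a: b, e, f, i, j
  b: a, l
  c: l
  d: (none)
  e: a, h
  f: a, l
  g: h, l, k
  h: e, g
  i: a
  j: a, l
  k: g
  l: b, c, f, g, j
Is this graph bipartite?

Color {b, c, d, e, f, g, i, j} black and {a, h, k, l} white. No edge joins two same-colored vertices, so the graph is bipartite.

Yes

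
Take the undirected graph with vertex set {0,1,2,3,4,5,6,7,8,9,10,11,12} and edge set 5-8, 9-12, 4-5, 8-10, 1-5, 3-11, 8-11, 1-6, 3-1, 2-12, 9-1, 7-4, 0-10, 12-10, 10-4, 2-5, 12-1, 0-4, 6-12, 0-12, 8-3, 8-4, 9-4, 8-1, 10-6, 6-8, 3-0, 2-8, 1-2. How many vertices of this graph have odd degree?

4

Degrees: 0:4, 1:7, 2:4, 3:4, 4:6, 5:4, 6:4, 7:1, 8:8, 9:3, 10:5, 11:2, 12:6
Odd-degree vertices: 1, 7, 9, 10.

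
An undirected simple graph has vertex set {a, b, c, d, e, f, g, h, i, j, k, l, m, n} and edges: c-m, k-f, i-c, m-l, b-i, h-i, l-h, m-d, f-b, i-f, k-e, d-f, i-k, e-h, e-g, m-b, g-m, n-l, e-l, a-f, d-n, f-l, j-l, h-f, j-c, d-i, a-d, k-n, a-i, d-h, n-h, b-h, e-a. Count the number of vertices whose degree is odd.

Degrees: a:4, b:4, c:3, d:6, e:5, f:7, g:2, h:7, i:7, j:2, k:4, l:6, m:5, n:4
Odd-degree vertices: c, e, f, h, i, m.

6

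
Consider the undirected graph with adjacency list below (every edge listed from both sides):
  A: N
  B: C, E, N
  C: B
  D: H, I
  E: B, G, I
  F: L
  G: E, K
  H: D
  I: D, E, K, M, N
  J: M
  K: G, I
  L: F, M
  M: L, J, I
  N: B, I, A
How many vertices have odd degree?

Degrees: A:1, B:3, C:1, D:2, E:3, F:1, G:2, H:1, I:5, J:1, K:2, L:2, M:3, N:3
Odd-degree vertices: A, B, C, E, F, H, I, J, M, N.

10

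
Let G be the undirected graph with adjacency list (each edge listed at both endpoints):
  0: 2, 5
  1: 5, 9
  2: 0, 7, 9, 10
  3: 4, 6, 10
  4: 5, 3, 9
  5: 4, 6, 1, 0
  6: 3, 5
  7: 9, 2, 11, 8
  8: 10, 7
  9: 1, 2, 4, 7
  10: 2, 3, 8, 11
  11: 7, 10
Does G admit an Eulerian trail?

Yes

Degrees: 0:2, 1:2, 2:4, 3:3, 4:3, 5:4, 6:2, 7:4, 8:2, 9:4, 10:4, 11:2
Odd-degree vertices: 3, 4 (2 total).
With 2 odd-degree vertices and all edges in one connected piece, an Eulerian trail exists (from 3 to 4).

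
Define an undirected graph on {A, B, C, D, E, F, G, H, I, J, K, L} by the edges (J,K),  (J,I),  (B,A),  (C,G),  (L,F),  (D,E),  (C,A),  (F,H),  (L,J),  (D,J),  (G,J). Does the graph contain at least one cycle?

|V| = 12, |E| = 11, number of components = 1.
Since 11 = 12 - 1, the graph is a forest and contains no cycle.

No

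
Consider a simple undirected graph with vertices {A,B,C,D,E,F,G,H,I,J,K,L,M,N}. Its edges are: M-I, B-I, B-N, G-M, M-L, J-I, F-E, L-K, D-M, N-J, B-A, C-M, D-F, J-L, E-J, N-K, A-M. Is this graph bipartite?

A valid 2-coloring puts {B, F, H, J, K, M} on one side and {A, C, D, E, G, I, L, N} on the other; every edge crosses between the two sides.

Yes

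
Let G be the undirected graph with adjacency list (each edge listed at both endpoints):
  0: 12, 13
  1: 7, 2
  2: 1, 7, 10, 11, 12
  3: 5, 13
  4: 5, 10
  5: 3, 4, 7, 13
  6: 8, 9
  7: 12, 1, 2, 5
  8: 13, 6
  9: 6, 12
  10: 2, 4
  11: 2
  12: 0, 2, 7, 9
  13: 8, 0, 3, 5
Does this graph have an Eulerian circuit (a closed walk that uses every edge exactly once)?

No

Degrees: 0:2, 1:2, 2:5, 3:2, 4:2, 5:4, 6:2, 7:4, 8:2, 9:2, 10:2, 11:1, 12:4, 13:4
Vertices with odd degree: 2, 11. An Eulerian circuit requires all degrees even.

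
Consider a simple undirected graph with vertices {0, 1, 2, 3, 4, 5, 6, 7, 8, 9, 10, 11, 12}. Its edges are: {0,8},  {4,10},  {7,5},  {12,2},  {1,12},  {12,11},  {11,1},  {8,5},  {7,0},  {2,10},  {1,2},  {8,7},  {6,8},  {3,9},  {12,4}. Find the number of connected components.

3

Component: {3, 9}
Component: {0, 5, 6, 7, 8}
Component: {1, 2, 4, 10, 11, 12}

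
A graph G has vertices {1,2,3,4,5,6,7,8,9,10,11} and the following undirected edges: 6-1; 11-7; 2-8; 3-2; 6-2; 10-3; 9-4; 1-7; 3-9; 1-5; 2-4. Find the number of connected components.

Component: {1, 2, 3, 4, 5, 6, 7, 8, 9, 10, 11}

1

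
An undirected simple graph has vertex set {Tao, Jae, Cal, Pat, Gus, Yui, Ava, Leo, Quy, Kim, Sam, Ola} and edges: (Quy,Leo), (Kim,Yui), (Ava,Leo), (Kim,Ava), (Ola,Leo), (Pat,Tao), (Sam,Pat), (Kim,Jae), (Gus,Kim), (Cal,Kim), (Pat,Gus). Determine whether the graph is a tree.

The graph has 12 vertices and 11 edges.
It is connected with exactly 11 edges, hence acyclic — it is a tree.

Yes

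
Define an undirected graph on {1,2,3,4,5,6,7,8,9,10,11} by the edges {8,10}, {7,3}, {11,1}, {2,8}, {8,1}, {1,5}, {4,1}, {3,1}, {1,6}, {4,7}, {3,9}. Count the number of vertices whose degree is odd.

Degrees: 1:6, 2:1, 3:3, 4:2, 5:1, 6:1, 7:2, 8:3, 9:1, 10:1, 11:1
Odd-degree vertices: 2, 3, 5, 6, 8, 9, 10, 11.

8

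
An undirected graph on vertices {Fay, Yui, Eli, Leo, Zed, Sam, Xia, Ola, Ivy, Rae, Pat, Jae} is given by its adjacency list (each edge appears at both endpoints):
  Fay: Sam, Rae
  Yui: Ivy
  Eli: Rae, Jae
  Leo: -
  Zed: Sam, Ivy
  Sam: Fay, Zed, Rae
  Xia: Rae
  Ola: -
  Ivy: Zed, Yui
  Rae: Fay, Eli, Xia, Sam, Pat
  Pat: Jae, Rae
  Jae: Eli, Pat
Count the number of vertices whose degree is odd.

Degrees: Fay:2, Yui:1, Eli:2, Leo:0, Zed:2, Sam:3, Xia:1, Ola:0, Ivy:2, Rae:5, Pat:2, Jae:2
Odd-degree vertices: Yui, Sam, Xia, Rae.

4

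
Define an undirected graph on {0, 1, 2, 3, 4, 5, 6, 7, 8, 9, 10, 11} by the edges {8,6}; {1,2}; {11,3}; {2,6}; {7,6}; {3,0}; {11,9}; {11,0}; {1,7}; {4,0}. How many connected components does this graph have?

4

Component: {5}
Component: {10}
Component: {0, 3, 4, 9, 11}
Component: {1, 2, 6, 7, 8}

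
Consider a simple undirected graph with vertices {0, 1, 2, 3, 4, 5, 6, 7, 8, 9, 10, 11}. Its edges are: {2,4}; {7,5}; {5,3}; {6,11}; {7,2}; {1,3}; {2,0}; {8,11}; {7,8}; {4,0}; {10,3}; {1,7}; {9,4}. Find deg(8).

Neighbors of 8: 7, 11.

2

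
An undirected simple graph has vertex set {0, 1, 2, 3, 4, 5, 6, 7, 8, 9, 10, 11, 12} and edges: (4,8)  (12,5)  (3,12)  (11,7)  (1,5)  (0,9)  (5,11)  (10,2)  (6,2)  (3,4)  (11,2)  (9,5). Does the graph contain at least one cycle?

The graph has 13 vertices, 12 edges, and 1 connected component.
Since 12 = 13 - 1, the graph is a forest and contains no cycle.

No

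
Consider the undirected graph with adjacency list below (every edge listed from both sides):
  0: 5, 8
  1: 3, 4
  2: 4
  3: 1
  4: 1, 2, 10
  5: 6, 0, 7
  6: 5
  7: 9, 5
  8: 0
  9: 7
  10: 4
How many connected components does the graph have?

Component: {1, 2, 3, 4, 10}
Component: {0, 5, 6, 7, 8, 9}

2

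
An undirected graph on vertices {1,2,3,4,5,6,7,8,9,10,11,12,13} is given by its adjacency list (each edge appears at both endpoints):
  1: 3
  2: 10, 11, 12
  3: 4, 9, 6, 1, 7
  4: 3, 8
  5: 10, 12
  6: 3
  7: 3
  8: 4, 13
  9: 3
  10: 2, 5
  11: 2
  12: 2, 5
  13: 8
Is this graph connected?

Component: {2, 5, 10, 11, 12}
Component: {1, 3, 4, 6, 7, 8, 9, 13}
There are 2 separate components, so the graph is not connected.

No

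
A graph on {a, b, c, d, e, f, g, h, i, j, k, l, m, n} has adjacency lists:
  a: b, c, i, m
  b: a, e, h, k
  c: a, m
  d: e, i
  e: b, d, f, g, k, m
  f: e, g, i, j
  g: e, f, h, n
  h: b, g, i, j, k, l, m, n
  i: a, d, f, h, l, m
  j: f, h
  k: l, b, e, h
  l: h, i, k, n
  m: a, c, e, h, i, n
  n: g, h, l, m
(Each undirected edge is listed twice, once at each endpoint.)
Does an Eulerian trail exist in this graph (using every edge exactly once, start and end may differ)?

Degrees: a:4, b:4, c:2, d:2, e:6, f:4, g:4, h:8, i:6, j:2, k:4, l:4, m:6, n:4
Odd-degree vertices: none (0 total).
With 0 odd-degree vertices and all edges in one connected piece, an Eulerian trail exists.

Yes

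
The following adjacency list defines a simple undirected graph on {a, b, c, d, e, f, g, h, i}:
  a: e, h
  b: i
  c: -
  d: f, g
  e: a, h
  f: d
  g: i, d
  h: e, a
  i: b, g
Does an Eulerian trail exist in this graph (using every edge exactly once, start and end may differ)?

Degrees: a:2, b:1, c:0, d:2, e:2, f:1, g:2, h:2, i:2
Odd-degree vertices: b, f (2 total).
The edges lie in more than one component, so no single trail can cover them all.

No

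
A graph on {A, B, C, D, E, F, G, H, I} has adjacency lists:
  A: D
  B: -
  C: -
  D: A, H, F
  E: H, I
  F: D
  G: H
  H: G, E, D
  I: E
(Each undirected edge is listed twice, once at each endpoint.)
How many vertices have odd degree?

6

Degrees: A:1, B:0, C:0, D:3, E:2, F:1, G:1, H:3, I:1
Odd-degree vertices: A, D, F, G, H, I.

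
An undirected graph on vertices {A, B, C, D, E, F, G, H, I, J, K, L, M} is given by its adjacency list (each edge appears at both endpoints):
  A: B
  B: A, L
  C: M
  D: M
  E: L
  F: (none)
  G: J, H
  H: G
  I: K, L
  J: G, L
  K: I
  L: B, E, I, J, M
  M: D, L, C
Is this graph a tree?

|V| = 13, |E| = 11.
It splits into 2 components, so it cannot be a tree.

No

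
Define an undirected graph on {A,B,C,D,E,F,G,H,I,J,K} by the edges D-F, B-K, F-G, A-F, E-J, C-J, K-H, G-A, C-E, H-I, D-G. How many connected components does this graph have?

3

Component: {C, E, J}
Component: {A, D, F, G}
Component: {B, H, I, K}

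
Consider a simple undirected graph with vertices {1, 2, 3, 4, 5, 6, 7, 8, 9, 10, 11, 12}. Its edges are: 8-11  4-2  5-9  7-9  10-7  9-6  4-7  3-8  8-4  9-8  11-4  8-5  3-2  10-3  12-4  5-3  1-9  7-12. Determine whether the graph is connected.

Starting from 1 and exploring outward reaches every vertex (1, 9, 5, 7, 6, 8, 3, 10, 4, 12, 11, 2); the graph is connected.

Yes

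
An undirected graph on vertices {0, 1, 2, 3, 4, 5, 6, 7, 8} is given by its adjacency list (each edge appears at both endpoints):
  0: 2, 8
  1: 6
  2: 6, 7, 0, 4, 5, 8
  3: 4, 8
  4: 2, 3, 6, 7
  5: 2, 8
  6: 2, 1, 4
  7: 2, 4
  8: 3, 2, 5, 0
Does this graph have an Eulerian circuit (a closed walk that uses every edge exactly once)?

Degrees: 0:2, 1:1, 2:6, 3:2, 4:4, 5:2, 6:3, 7:2, 8:4
Vertices with odd degree: 1, 6. An Eulerian circuit requires all degrees even.

No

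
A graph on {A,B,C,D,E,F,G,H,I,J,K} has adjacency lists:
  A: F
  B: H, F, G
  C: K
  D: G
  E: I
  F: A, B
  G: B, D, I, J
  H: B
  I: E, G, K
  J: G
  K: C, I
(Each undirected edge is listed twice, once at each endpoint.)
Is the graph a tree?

Yes

The graph has 11 vertices and 10 edges.
It is connected with exactly 10 edges, hence acyclic — it is a tree.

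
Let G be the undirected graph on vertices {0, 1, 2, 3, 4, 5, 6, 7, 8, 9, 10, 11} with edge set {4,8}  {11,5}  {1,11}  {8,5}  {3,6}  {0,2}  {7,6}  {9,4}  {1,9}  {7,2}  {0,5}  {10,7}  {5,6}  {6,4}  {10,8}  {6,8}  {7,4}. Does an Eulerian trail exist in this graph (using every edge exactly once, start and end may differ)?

Degrees: 0:2, 1:2, 2:2, 3:1, 4:4, 5:4, 6:5, 7:4, 8:4, 9:2, 10:2, 11:2
Odd-degree vertices: 3, 6 (2 total).
The non-isolated vertices are connected and exactly 2 have odd degree, so an Eulerian trail exists (from 3 to 6).

Yes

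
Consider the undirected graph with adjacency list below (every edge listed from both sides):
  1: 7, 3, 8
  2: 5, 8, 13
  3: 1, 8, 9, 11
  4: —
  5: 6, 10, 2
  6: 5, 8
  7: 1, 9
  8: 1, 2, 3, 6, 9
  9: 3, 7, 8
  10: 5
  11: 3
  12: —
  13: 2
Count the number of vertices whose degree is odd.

Degrees: 1:3, 2:3, 3:4, 4:0, 5:3, 6:2, 7:2, 8:5, 9:3, 10:1, 11:1, 12:0, 13:1
Odd-degree vertices: 1, 2, 5, 8, 9, 10, 11, 13.

8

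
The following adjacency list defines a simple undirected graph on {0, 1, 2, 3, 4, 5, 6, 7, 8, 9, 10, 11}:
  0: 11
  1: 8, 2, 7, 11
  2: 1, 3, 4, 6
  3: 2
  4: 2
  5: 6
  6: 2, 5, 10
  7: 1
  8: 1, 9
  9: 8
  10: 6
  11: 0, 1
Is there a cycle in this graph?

The graph has 12 vertices, 11 edges, and 1 connected component.
Since 11 = 12 - 1, the graph is a forest and contains no cycle.

No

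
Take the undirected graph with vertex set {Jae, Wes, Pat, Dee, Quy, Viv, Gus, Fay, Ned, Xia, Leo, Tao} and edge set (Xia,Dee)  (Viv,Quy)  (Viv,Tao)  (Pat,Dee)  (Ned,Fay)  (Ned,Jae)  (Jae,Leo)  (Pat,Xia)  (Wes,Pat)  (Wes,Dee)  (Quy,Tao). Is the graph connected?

Component: {Gus}
Component: {Quy, Viv, Tao}
Component: {Jae, Fay, Ned, Leo}
Component: {Wes, Pat, Dee, Xia}
There are 4 separate components, so the graph is not connected.

No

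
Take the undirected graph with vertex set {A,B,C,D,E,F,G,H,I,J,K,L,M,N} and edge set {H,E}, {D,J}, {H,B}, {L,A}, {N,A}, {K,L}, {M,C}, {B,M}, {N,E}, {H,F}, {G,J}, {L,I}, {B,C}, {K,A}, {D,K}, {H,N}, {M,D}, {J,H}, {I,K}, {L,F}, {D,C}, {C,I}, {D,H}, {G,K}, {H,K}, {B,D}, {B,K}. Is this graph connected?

Yes

A breadth-first search from A visits A, K, N, L, H, G, I, B, D, E, F, J, C, M — all 14 vertices — so the graph is connected.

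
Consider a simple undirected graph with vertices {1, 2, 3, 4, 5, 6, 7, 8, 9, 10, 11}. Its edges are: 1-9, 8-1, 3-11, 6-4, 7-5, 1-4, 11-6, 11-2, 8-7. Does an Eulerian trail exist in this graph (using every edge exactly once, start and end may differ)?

Degrees: 1:3, 2:1, 3:1, 4:2, 5:1, 6:2, 7:2, 8:2, 9:1, 10:0, 11:3
Odd-degree vertices: 1, 2, 3, 5, 9, 11 (6 total).
An Eulerian trail requires 0 or 2 odd-degree vertices; here there are 6.

No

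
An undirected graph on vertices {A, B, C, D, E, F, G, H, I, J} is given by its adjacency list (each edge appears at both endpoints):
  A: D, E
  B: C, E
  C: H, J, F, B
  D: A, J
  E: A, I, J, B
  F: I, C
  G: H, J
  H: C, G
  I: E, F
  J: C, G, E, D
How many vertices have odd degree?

0

Degrees: A:2, B:2, C:4, D:2, E:4, F:2, G:2, H:2, I:2, J:4
Odd-degree vertices: none.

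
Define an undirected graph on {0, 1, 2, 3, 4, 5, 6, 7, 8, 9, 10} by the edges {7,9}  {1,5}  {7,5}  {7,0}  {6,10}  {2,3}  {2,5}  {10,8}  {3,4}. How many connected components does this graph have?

Component: {6, 8, 10}
Component: {0, 1, 2, 3, 4, 5, 7, 9}

2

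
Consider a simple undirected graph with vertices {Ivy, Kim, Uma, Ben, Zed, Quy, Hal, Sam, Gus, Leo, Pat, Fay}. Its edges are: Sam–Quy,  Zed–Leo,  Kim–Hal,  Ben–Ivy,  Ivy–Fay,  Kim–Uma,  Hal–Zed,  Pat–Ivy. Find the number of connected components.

Component: {Gus}
Component: {Quy, Sam}
Component: {Ivy, Ben, Pat, Fay}
Component: {Kim, Uma, Zed, Hal, Leo}

4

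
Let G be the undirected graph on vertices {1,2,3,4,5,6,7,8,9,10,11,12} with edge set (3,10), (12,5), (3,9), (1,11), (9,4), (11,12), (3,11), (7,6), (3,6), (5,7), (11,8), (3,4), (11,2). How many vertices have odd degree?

6

Degrees: 1:1, 2:1, 3:5, 4:2, 5:2, 6:2, 7:2, 8:1, 9:2, 10:1, 11:5, 12:2
Odd-degree vertices: 1, 2, 3, 8, 10, 11.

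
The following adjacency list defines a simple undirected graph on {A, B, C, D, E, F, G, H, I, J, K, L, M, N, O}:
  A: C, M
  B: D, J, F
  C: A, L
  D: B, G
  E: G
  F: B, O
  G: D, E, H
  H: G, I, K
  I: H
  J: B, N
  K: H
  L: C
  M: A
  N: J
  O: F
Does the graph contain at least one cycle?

|V| = 15, |E| = 13, number of components = 2.
A forest on 15 vertices with 2 components has exactly 13 edges, which matches — so no cycle.

No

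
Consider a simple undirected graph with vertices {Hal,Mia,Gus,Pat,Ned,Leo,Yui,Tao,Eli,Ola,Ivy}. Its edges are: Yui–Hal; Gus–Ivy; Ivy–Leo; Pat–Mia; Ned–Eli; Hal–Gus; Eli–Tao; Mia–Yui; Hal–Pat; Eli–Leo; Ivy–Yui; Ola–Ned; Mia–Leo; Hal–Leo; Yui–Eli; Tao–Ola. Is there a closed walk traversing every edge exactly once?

No

Degrees: Hal:4, Mia:3, Gus:2, Pat:2, Ned:2, Leo:4, Yui:4, Tao:2, Eli:4, Ola:2, Ivy:3
Vertices with odd degree: Mia, Ivy. An Eulerian circuit requires all degrees even.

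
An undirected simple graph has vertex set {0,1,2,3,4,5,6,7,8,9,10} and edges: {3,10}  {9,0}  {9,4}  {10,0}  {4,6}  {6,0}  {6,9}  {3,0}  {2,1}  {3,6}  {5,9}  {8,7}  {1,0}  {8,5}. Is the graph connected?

Yes

A breadth-first search from 0 visits 0, 3, 9, 10, 1, 6, 4, 5, 2, 8, 7 — all 11 vertices — so the graph is connected.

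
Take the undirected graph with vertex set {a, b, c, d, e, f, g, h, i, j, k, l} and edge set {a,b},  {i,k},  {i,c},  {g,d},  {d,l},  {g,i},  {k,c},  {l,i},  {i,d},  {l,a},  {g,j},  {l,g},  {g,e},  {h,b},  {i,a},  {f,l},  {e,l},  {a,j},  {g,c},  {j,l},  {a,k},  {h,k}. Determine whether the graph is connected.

A breadth-first search from a visits a, b, i, j, k, l, h, g, c, d, f, e — all 12 vertices — so the graph is connected.

Yes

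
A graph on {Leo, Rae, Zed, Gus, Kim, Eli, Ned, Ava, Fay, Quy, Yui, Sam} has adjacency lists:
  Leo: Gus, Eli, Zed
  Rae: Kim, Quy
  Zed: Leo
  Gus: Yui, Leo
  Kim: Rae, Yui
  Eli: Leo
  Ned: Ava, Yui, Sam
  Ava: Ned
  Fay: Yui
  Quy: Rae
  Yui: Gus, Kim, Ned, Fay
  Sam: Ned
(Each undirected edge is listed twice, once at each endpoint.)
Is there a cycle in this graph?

The graph has 12 vertices, 11 edges, and 1 connected component.
Since 11 = 12 - 1, the graph is a forest and contains no cycle.

No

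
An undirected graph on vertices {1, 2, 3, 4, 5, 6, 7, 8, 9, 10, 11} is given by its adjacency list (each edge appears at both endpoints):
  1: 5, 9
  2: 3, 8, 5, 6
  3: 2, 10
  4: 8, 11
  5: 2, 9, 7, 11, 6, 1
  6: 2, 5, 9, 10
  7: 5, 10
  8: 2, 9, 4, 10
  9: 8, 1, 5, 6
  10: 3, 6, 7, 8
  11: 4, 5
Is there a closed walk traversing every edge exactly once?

Degrees: 1:2, 2:4, 3:2, 4:2, 5:6, 6:4, 7:2, 8:4, 9:4, 10:4, 11:2
All degrees are even and the non-isolated vertices are connected — an Eulerian circuit exists.

Yes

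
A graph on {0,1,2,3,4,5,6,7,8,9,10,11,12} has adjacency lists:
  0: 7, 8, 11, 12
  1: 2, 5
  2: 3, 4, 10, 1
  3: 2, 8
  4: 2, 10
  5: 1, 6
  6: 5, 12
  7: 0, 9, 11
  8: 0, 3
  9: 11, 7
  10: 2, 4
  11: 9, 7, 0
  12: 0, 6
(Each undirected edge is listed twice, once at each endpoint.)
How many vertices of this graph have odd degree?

2

Degrees: 0:4, 1:2, 2:4, 3:2, 4:2, 5:2, 6:2, 7:3, 8:2, 9:2, 10:2, 11:3, 12:2
Odd-degree vertices: 7, 11.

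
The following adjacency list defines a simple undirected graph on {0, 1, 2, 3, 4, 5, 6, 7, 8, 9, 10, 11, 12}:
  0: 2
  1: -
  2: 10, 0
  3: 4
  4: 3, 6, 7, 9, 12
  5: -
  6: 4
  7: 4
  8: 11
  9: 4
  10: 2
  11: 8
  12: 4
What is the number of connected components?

5

Component: {1}
Component: {5}
Component: {8, 11}
Component: {0, 2, 10}
Component: {3, 4, 6, 7, 9, 12}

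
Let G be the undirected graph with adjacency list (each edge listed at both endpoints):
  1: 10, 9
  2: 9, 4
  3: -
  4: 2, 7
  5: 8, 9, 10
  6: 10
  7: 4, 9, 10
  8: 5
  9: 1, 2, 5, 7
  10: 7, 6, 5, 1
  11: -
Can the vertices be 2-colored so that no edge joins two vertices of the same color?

Yes

Partition the vertices as {3, 4, 8, 9, 10, 11} vs {1, 2, 5, 6, 7}. Each listed edge has one endpoint in each part, so the graph is bipartite.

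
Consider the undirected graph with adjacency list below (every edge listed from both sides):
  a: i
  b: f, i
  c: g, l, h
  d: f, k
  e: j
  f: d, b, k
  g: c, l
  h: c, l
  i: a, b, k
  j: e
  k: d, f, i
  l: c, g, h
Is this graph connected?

Component: {e, j}
Component: {c, g, h, l}
Component: {a, b, d, f, i, k}
No edge joins these 3 groups, so the graph is disconnected.

No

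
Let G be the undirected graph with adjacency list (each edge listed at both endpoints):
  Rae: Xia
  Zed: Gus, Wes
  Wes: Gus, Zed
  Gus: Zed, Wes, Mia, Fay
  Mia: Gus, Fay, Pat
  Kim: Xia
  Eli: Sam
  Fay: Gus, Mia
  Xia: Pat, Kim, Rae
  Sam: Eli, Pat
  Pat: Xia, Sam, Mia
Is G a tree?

The graph has 11 vertices and 12 edges.
A tree on 11 vertices has exactly 10 edges; this graph has 12, so it contains a cycle and is not a tree.

No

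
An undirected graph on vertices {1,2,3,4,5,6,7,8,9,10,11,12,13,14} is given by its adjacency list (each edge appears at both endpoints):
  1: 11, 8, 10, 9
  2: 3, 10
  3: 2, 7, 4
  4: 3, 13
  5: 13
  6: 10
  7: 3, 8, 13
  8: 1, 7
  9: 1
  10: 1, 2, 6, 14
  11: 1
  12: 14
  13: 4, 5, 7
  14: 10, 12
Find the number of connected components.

1

Component: {1, 2, 3, 4, 5, 6, 7, 8, 9, 10, 11, 12, 13, 14}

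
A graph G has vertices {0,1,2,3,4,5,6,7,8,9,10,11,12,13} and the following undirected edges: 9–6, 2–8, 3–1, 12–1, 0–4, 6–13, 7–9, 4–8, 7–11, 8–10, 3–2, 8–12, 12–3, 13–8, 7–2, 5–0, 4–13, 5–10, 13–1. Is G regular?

Degrees: 0:2, 1:3, 2:3, 3:3, 4:3, 5:2, 6:2, 7:3, 8:5, 9:2, 10:2, 11:1, 12:3, 13:4
Vertex 11 has degree 1 while 8 has degree 5, so the graph is not regular.

No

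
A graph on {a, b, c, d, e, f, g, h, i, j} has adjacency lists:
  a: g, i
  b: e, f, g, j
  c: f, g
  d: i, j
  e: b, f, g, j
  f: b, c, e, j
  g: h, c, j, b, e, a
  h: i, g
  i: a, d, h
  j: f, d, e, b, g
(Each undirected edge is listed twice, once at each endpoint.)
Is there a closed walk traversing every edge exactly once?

No

Degrees: a:2, b:4, c:2, d:2, e:4, f:4, g:6, h:2, i:3, j:5
Vertices with odd degree: i, j. An Eulerian circuit requires all degrees even.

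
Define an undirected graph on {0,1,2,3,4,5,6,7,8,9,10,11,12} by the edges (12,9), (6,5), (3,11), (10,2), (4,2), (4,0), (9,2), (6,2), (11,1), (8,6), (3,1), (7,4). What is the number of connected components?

Component: {1, 3, 11}
Component: {0, 2, 4, 5, 6, 7, 8, 9, 10, 12}

2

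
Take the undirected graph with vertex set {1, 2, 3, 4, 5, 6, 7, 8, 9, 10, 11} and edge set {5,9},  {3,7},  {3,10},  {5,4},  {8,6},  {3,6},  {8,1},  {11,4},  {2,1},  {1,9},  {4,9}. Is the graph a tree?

The graph has 11 vertices and 11 edges.
A tree on 11 vertices has exactly 10 edges; this graph has 11, so it contains a cycle and is not a tree.

No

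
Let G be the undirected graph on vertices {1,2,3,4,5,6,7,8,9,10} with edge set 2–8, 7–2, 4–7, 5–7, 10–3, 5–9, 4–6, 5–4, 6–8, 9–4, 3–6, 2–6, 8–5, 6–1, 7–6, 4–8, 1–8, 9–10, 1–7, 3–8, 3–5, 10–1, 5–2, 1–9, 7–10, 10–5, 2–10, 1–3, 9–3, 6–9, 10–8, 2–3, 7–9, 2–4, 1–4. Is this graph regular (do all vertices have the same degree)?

Degrees: 1:7, 2:7, 3:7, 4:7, 5:7, 6:7, 7:7, 8:7, 9:7, 10:7
Every vertex has degree 7, so the graph is 7-regular.

Yes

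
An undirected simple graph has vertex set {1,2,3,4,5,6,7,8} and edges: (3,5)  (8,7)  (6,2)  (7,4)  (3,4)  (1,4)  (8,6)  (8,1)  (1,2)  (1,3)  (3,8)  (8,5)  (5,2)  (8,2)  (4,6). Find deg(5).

Neighbors of 5: 2, 3, 8.

3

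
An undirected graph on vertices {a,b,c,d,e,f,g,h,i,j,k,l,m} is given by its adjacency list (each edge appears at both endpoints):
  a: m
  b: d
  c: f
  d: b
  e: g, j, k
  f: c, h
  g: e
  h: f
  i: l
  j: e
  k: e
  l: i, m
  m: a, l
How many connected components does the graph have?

Component: {b, d}
Component: {c, f, h}
Component: {a, i, l, m}
Component: {e, g, j, k}

4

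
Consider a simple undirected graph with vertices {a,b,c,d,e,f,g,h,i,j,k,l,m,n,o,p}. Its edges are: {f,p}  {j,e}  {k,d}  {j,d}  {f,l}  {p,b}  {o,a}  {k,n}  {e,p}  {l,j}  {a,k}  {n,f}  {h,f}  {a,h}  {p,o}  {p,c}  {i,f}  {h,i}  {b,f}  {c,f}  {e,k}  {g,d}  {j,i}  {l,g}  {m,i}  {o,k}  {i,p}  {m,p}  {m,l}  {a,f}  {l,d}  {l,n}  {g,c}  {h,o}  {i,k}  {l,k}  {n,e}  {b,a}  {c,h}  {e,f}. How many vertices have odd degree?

Degrees: a:5, b:3, c:4, d:4, e:5, f:9, g:3, h:5, i:6, j:4, k:7, l:7, m:3, n:4, o:4, p:7
Odd-degree vertices: a, b, e, f, g, h, k, l, m, p.

10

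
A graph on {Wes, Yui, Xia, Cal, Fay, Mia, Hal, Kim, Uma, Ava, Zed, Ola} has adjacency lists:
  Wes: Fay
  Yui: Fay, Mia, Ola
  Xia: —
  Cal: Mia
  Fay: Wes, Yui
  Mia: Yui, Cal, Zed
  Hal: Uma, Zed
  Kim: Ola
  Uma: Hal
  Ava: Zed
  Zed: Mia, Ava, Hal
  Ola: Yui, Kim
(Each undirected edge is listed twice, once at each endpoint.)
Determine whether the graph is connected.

Component: {Xia}
Component: {Wes, Yui, Cal, Fay, Mia, Hal, Kim, Uma, Ava, Zed, Ola}
No edge joins these 2 groups, so the graph is disconnected.

No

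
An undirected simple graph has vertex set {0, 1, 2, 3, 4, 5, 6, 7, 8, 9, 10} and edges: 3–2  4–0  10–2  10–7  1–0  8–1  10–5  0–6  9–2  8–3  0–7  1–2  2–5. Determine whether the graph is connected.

Yes

A breadth-first search from 0 visits 0, 7, 1, 6, 4, 10, 2, 8, 5, 9, 3 — all 11 vertices — so the graph is connected.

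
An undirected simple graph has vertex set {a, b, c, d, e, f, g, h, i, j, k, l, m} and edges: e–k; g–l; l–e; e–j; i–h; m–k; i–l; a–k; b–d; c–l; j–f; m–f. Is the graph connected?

Component: {b, d}
Component: {a, c, e, f, g, h, i, j, k, l, m}
No edge joins these 2 groups, so the graph is disconnected.

No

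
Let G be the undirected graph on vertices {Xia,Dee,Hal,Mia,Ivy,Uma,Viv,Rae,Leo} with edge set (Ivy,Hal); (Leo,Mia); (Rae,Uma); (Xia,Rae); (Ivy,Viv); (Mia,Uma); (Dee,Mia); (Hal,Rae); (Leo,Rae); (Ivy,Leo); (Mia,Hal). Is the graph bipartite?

Color {Mia, Ivy, Rae} black and {Xia, Dee, Hal, Uma, Viv, Leo} white. No edge joins two same-colored vertices, so the graph is bipartite.

Yes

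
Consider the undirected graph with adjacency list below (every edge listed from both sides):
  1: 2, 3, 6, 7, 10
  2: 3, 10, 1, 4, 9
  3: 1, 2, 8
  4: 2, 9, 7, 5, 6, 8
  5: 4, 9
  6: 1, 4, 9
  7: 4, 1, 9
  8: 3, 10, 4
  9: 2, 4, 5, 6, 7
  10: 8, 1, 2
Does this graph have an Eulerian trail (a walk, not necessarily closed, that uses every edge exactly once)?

No

Degrees: 1:5, 2:5, 3:3, 4:6, 5:2, 6:3, 7:3, 8:3, 9:5, 10:3
Odd-degree vertices: 1, 2, 3, 6, 7, 8, 9, 10 (8 total).
An Eulerian trail requires 0 or 2 odd-degree vertices; here there are 8.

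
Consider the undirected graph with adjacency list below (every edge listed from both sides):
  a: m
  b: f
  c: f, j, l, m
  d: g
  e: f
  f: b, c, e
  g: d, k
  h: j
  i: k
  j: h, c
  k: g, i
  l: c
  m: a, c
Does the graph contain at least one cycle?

No

|V| = 13, |E| = 11, number of components = 2.
A forest on 13 vertices with 2 components has exactly 11 edges, which matches — so no cycle.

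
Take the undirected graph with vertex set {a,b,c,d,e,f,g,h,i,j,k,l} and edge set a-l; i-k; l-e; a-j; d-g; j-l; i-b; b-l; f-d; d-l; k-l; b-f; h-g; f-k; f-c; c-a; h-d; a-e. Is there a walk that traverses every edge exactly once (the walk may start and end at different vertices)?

Yes

Degrees: a:4, b:3, c:2, d:4, e:2, f:4, g:2, h:2, i:2, j:2, k:3, l:6
Odd-degree vertices: b, k (2 total).
With 2 odd-degree vertices and all edges in one connected piece, an Eulerian trail exists (from b to k).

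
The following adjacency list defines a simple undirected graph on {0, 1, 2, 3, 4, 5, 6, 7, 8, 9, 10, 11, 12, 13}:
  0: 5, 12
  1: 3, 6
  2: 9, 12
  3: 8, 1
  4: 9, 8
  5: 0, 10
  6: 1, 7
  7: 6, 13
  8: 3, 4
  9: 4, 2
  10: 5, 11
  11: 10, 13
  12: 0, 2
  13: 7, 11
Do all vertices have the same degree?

Yes

Degrees: 0:2, 1:2, 2:2, 3:2, 4:2, 5:2, 6:2, 7:2, 8:2, 9:2, 10:2, 11:2, 12:2, 13:2
Every vertex has degree 2, so the graph is 2-regular.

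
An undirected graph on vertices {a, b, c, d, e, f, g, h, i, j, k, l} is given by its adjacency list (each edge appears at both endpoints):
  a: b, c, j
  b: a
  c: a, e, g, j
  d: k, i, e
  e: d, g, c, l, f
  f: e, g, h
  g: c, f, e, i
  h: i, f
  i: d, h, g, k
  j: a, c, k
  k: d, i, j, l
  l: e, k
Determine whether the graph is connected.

Yes

A breadth-first search from a visits a, c, b, j, g, e, k, f, i, l, d, h — all 12 vertices — so the graph is connected.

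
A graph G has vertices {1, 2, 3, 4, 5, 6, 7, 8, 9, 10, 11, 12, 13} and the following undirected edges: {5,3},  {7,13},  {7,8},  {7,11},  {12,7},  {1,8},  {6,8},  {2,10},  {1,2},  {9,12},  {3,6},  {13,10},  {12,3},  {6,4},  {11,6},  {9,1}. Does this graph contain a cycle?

|V| = 13, |E| = 16, number of components = 1.
One cycle is 1-9-12-7-13-10-2-1.

Yes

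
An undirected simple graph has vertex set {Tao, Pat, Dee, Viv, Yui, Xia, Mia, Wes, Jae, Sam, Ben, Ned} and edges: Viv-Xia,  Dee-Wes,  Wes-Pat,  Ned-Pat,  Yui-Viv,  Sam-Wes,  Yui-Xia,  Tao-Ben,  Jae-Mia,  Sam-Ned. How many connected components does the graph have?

Component: {Tao, Ben}
Component: {Mia, Jae}
Component: {Viv, Yui, Xia}
Component: {Pat, Dee, Wes, Sam, Ned}

4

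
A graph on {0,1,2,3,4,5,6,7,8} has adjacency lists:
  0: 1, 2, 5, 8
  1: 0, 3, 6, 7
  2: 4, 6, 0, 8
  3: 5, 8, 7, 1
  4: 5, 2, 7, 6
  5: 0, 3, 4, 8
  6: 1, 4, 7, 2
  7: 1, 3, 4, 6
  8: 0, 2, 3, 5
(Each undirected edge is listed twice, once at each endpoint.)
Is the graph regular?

Yes

Degrees: 0:4, 1:4, 2:4, 3:4, 4:4, 5:4, 6:4, 7:4, 8:4
All degrees equal 4; the graph is regular.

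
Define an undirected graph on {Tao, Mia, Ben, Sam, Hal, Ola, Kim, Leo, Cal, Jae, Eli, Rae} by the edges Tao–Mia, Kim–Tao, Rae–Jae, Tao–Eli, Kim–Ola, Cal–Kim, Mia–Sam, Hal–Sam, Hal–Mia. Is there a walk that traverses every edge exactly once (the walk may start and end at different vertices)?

No

Degrees: Tao:3, Mia:3, Ben:0, Sam:2, Hal:2, Ola:1, Kim:3, Leo:0, Cal:1, Jae:1, Eli:1, Rae:1
Odd-degree vertices: Tao, Mia, Ola, Kim, Cal, Jae, Eli, Rae (8 total).
An Eulerian trail requires 0 or 2 odd-degree vertices; here there are 8.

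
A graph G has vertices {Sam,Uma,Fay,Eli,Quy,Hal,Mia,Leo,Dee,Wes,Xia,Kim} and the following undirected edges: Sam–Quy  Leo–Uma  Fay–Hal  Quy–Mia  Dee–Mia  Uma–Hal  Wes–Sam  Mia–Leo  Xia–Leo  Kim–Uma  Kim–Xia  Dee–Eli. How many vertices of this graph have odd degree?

6

Degrees: Sam:2, Uma:3, Fay:1, Eli:1, Quy:2, Hal:2, Mia:3, Leo:3, Dee:2, Wes:1, Xia:2, Kim:2
Odd-degree vertices: Uma, Fay, Eli, Mia, Leo, Wes.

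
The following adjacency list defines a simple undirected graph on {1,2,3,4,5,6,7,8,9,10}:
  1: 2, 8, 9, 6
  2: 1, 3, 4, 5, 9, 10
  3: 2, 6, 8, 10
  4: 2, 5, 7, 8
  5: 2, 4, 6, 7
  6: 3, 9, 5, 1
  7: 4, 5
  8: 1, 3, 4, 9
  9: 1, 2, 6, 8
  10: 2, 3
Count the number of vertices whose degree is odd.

0

Degrees: 1:4, 2:6, 3:4, 4:4, 5:4, 6:4, 7:2, 8:4, 9:4, 10:2
Odd-degree vertices: none.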